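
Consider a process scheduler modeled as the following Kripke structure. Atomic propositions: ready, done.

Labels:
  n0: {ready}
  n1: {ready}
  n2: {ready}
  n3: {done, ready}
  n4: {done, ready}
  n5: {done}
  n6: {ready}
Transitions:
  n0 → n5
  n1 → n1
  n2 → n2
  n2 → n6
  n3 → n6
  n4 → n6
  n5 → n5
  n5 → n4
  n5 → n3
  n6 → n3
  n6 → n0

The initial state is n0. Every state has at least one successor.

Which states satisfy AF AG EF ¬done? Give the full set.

{n0, n1, n2, n3, n4, n5, n6}

States satisfying AG EF ¬done: {n0, n1, n2, n3, n4, n5, n6}.
States satisfying AF AG EF ¬done: {n0, n1, n2, n3, n4, n5, n6}.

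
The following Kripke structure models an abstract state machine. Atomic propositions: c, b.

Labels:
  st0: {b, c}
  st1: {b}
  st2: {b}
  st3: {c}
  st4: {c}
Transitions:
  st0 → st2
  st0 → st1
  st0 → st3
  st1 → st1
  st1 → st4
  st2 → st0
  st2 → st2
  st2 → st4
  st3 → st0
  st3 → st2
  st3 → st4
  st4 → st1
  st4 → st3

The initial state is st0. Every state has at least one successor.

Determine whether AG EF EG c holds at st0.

Holds

States satisfying EF EG c: {st0, st1, st2, st3, st4}.
States satisfying AG EF EG c: {st0, st1, st2, st3, st4}.
Every state reachable from st0 satisfies EF EG c.
st0 ∈ Sat(AG EF EG c).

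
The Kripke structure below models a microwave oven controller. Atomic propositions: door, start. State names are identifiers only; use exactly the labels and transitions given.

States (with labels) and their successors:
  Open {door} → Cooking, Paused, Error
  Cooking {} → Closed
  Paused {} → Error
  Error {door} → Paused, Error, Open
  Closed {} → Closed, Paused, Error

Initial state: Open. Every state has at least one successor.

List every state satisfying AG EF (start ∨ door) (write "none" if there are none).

{Open, Cooking, Paused, Error, Closed}

States satisfying EF (start ∨ door): {Open, Cooking, Paused, Error, Closed}.
States satisfying AG EF (start ∨ door): {Open, Cooking, Paused, Error, Closed}.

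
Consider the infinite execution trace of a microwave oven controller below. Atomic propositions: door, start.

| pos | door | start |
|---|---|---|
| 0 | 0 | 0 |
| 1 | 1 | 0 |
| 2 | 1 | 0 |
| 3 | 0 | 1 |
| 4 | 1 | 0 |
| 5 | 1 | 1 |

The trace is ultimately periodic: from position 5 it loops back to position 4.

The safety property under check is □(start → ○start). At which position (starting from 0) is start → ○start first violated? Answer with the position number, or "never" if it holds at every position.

3

Check start → ○start at each position in order: 0 ✓, 1 ✓, 2 ✓.
At position 3 the labels are {start} and the next position 4 has {door}, so start → ○start is false there. This is the first violation.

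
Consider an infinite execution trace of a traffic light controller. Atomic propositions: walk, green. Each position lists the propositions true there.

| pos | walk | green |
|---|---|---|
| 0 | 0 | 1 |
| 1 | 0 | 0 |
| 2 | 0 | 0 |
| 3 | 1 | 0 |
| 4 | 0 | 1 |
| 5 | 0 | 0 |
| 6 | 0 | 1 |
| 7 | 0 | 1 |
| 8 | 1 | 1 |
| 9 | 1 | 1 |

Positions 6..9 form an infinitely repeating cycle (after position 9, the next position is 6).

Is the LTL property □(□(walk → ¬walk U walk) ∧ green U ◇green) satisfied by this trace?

Yes

□(walk → ¬walk U walk) ∧ green U ◇green holds at every position 0..9, and those are all positions ever visited, so □(□(walk → ¬walk U walk) ∧ green U ◇green) holds.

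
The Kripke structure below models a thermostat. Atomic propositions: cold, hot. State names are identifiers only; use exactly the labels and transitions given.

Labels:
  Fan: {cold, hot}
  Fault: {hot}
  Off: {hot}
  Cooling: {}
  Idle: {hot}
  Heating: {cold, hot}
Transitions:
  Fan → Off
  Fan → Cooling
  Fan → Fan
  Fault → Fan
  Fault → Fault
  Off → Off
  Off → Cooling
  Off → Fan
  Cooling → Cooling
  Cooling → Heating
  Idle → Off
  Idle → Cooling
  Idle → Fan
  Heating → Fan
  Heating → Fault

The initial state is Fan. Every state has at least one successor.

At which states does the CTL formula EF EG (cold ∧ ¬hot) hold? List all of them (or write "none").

States satisfying EG (cold ∧ ¬hot): ∅.
States satisfying EF EG (cold ∧ ¬hot): ∅.

none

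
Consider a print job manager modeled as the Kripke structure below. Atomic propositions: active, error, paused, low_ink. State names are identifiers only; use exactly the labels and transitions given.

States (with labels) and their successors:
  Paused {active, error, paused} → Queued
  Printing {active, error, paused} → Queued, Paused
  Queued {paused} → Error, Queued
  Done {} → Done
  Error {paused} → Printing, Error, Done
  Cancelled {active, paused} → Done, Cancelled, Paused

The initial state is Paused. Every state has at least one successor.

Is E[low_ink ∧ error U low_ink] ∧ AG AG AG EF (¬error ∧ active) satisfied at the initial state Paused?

Does not hold

States satisfying low_ink ∧ error: ∅.
States satisfying low_ink: ∅.
States satisfying E[low_ink ∧ error U low_ink]: ∅.
States satisfying AG AG EF (¬error ∧ active): ∅.
States satisfying AG AG AG EF (¬error ∧ active): ∅.
States satisfying E[low_ink ∧ error U low_ink] ∧ AG AG AG EF (¬error ∧ active): ∅.
Paused ∉ Sat(E[low_ink ∧ error U low_ink] ∧ AG AG AG EF (¬error ∧ active)).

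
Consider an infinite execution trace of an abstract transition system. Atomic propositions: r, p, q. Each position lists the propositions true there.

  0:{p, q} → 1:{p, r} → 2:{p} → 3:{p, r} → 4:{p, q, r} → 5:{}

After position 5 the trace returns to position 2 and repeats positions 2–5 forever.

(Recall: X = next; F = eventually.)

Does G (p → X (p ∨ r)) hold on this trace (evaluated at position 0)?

Violated

p → X (p ∨ r) must hold at every position from 0 onward. It fails at position 4, so G (p → X (p ∨ r)) is false.
Positions where p holds: 0, 1, 2, 3, 4.
Check X (p ∨ r) at each: 0→ok, 1→ok, 2→ok, 3→ok, 4→fails.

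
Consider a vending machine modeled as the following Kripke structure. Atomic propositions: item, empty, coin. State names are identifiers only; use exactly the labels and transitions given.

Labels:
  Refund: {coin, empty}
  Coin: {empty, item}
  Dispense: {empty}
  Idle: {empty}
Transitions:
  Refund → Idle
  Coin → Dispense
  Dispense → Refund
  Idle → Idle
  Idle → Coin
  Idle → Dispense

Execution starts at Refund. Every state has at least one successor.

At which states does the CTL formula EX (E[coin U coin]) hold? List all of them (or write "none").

States satisfying E[coin U coin]: {Refund}.
States satisfying EX (E[coin U coin]): {Dispense}.

{Dispense}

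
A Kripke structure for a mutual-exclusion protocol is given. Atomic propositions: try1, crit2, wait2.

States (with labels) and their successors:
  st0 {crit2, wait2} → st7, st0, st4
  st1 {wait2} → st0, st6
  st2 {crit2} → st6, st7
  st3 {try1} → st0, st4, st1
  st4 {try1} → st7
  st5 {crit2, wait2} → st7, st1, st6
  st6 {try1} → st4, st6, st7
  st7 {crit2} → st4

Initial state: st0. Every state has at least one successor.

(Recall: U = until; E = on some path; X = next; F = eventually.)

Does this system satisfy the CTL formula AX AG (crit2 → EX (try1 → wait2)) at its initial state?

States satisfying AG (crit2 → EX (try1 → wait2)): ∅.
States satisfying AX AG (crit2 → EX (try1 → wait2)): ∅.
st0 ∉ Sat(AX AG (crit2 → EX (try1 → wait2))).

Violated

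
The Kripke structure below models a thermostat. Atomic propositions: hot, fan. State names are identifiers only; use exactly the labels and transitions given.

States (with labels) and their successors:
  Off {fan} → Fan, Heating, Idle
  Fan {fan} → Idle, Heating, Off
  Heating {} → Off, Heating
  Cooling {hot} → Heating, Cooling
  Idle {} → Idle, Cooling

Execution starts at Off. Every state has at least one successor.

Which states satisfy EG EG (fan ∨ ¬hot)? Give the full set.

{Off, Fan, Heating, Idle}

States satisfying EG (fan ∨ ¬hot): {Off, Fan, Heating, Idle}.
States satisfying EG EG (fan ∨ ¬hot): {Off, Fan, Heating, Idle}.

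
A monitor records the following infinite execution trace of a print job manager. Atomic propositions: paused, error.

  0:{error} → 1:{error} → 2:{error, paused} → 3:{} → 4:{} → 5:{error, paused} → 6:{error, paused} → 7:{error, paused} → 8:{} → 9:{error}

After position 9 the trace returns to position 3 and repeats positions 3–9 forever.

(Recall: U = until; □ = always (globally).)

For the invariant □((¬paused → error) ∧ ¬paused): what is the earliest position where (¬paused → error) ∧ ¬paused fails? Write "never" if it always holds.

Check (¬paused → error) ∧ ¬paused at each position in order: 0 ✓, 1 ✓.
At position 2 the labels are {error, paused}, so (¬paused → error) ∧ ¬paused is false there. This is the first violation.

2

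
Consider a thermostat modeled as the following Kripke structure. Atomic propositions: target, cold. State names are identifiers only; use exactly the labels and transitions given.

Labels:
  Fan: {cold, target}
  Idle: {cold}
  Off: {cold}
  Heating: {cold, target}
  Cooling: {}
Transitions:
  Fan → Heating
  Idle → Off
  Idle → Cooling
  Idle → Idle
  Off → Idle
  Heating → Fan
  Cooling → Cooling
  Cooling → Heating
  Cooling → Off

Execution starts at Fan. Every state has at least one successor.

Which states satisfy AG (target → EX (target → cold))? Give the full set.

{Fan, Idle, Off, Heating, Cooling}

States satisfying target → EX (target → cold): {Fan, Idle, Off, Heating, Cooling}.
States satisfying AG (target → EX (target → cold)): {Fan, Idle, Off, Heating, Cooling}.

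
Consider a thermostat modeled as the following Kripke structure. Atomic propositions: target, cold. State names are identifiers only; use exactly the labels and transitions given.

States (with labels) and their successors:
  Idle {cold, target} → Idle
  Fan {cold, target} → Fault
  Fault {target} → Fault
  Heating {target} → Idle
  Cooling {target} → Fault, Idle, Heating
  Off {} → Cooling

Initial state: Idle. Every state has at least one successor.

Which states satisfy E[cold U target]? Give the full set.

States satisfying cold: {Idle, Fan}.
States satisfying target: {Idle, Fan, Fault, Heating, Cooling}.
States satisfying E[cold U target]: {Idle, Fan, Fault, Heating, Cooling}.

{Idle, Fan, Fault, Heating, Cooling}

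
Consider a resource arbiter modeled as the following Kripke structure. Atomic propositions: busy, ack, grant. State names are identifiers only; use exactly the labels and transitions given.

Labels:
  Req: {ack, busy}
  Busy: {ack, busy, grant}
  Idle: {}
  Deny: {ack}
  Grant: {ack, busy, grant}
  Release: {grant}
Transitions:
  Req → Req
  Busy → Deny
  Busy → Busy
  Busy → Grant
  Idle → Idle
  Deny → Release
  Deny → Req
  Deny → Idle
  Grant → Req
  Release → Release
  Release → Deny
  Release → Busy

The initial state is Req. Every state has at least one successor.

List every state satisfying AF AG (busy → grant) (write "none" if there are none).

States satisfying AG (busy → grant): {Idle}.
States satisfying AF AG (busy → grant): {Idle}.

{Idle}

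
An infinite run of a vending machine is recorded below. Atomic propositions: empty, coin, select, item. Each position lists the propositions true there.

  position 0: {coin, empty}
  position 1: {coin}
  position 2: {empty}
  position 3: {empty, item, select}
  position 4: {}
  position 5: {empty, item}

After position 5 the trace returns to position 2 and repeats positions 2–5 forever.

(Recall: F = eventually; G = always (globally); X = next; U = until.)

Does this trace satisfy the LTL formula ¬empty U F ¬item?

Walking from position 0: F ¬item first holds at position 0, and ¬empty holds at every earlier position along the way, so ¬empty U F ¬item holds.

Yes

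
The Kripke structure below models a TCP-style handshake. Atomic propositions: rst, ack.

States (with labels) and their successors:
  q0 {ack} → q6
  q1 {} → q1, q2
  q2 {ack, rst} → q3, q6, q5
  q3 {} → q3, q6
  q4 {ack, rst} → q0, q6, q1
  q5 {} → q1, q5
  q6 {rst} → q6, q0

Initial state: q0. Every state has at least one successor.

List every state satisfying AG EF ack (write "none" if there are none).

States satisfying EF ack: {q0, q1, q2, q3, q4, q5, q6}.
States satisfying AG EF ack: {q0, q1, q2, q3, q4, q5, q6}.

{q0, q1, q2, q3, q4, q5, q6}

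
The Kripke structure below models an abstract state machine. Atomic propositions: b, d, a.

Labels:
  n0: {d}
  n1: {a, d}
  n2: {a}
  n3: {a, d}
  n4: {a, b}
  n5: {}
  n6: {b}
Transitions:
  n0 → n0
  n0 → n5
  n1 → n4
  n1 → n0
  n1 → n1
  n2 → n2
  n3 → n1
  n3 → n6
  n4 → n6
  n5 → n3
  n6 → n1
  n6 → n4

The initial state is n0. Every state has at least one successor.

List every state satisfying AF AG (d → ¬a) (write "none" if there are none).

{n2}

States satisfying AG (d → ¬a): {n2}.
States satisfying AF AG (d → ¬a): {n2}.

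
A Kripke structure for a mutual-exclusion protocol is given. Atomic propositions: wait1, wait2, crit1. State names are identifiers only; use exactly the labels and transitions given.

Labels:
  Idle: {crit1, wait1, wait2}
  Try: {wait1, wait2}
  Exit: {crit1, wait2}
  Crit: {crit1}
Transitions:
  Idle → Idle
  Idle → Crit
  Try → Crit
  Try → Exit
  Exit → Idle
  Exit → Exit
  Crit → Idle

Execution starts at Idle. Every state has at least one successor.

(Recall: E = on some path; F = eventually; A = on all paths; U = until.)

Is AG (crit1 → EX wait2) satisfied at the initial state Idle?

States satisfying crit1 → EX wait2: {Idle, Try, Exit, Crit}.
States satisfying AG (crit1 → EX wait2): {Idle, Try, Exit, Crit}.
Every state reachable from Idle satisfies crit1 → EX wait2.
Idle ∈ Sat(AG (crit1 → EX wait2)).

Satisfied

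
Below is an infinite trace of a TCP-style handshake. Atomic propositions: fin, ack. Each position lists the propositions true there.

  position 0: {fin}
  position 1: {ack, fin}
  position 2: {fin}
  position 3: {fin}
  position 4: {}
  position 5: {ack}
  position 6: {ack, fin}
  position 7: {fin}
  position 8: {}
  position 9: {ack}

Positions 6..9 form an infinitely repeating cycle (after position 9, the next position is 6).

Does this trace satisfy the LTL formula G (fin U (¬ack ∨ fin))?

fin U (¬ack ∨ fin) must hold at every position from 0 onward. It fails at position 5, so G (fin U (¬ack ∨ fin)) is false.

No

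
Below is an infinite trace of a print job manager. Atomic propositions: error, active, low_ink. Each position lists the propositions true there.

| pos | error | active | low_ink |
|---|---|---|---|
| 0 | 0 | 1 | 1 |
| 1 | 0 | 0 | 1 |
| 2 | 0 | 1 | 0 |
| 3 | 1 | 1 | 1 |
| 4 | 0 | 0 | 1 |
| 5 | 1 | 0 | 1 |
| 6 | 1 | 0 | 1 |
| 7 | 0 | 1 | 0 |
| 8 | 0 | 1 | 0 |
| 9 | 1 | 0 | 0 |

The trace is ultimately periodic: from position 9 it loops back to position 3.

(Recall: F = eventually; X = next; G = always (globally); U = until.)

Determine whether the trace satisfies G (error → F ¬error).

error → F ¬error holds at every position 0..9, and those are all positions ever visited, so G (error → F ¬error) holds.
Positions where error holds: 3, 5, 6, 9.
Check F ¬error at each: 3→ok, 5→ok, 6→ok, 9→ok.

Holds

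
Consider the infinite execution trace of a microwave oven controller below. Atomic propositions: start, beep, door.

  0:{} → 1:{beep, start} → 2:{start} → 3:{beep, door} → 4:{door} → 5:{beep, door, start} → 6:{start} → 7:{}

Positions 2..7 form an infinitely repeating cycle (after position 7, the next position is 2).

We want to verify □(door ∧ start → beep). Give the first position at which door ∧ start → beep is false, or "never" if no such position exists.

door ∧ start → beep holds at every position 0..7, and those are all the positions the trace ever visits, so the invariant □(door ∧ start → beep) is never violated.

never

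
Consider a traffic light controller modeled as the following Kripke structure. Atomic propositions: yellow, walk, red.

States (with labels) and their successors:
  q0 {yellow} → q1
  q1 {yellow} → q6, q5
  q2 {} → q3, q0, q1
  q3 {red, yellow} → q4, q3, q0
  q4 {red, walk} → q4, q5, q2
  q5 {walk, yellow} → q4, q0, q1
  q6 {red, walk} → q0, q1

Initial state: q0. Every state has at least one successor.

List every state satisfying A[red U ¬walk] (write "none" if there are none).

States satisfying red: {q3, q4, q6}.
States satisfying ¬walk: {q0, q1, q2, q3}.
States satisfying A[red U ¬walk]: {q0, q1, q2, q3, q6}.

{q0, q1, q2, q3, q6}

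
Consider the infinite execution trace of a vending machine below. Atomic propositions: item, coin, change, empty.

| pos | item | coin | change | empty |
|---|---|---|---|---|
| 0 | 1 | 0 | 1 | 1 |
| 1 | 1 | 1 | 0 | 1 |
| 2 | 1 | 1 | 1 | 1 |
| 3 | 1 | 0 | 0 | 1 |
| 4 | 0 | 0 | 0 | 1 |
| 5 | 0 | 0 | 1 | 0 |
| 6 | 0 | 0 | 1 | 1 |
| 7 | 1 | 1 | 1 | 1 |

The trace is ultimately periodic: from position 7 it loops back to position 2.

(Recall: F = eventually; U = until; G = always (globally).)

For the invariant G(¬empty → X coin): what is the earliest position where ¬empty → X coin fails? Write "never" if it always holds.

5

Check ¬empty → X coin at each position in order: 0 ✓, 1 ✓, 2 ✓, 3 ✓, 4 ✓.
At position 5 the labels are {change} and the next position 6 has {change, empty}, so ¬empty → X coin is false there. This is the first violation.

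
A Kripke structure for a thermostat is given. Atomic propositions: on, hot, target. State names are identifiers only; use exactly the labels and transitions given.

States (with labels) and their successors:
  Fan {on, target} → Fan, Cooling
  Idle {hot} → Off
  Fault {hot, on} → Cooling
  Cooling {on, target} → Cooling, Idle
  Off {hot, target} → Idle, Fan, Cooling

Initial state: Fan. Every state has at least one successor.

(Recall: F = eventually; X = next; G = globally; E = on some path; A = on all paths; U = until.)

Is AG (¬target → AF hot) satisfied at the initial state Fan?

Holds

States satisfying ¬target → AF hot: {Fan, Idle, Fault, Cooling, Off}.
States satisfying AG (¬target → AF hot): {Fan, Idle, Fault, Cooling, Off}.
Every state reachable from Fan satisfies ¬target → AF hot.
Fan ∈ Sat(AG (¬target → AF hot)).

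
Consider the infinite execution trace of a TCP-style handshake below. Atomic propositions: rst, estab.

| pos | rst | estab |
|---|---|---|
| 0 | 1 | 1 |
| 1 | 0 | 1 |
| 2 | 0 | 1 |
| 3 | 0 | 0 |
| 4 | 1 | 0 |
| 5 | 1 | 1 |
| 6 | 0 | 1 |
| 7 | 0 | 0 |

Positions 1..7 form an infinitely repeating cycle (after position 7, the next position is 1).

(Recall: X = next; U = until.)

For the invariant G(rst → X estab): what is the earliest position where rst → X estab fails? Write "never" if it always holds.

never

rst → X estab holds at every position 0..7, and those are all the positions the trace ever visits, so the invariant G(rst → X estab) is never violated.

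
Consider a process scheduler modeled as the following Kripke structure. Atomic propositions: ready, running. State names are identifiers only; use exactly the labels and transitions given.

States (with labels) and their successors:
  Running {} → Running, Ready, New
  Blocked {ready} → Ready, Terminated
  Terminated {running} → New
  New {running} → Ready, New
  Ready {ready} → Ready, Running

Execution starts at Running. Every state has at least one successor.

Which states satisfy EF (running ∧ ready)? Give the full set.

States satisfying running ∧ ready: ∅.
States satisfying EF (running ∧ ready): ∅.

none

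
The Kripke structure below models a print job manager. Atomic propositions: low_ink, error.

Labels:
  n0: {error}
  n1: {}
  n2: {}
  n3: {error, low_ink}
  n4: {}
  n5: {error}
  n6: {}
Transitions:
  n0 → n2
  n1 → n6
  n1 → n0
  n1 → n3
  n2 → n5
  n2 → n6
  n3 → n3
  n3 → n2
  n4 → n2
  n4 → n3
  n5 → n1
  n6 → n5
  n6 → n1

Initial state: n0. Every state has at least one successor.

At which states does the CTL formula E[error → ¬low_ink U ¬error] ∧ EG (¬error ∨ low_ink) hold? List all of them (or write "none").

{n1, n2, n4, n6}

States satisfying error → ¬low_ink: {n0, n1, n2, n4, n5, n6}.
States satisfying ¬error: {n1, n2, n4, n6}.
States satisfying E[error → ¬low_ink U ¬error]: {n0, n1, n2, n4, n5, n6}.
States satisfying ¬error ∨ low_ink: {n1, n2, n3, n4, n6}.
States satisfying EG (¬error ∨ low_ink): {n1, n2, n3, n4, n6}.
States satisfying E[error → ¬low_ink U ¬error] ∧ EG (¬error ∨ low_ink): {n1, n2, n4, n6}.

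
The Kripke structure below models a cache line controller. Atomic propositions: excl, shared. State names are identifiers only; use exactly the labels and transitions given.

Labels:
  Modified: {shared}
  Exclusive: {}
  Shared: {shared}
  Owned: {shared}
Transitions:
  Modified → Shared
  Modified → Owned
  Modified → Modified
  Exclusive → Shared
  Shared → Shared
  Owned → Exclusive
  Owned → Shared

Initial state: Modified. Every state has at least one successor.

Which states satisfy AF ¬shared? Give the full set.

{Exclusive}

States satisfying ¬shared: {Exclusive}.
States satisfying AF ¬shared: {Exclusive}.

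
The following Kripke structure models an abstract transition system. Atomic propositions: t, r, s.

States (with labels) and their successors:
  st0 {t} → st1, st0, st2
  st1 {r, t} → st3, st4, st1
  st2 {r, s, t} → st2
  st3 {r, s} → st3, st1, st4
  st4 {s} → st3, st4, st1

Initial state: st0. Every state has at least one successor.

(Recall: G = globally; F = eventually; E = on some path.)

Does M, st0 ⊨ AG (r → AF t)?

No

States satisfying r → AF t: {st0, st1, st2, st4}.
States satisfying AG (r → AF t): {st2}.
st3 is reachable from st0 and violates r → AF t, so AG fails at st0.
st0 ∉ Sat(AG (r → AF t)).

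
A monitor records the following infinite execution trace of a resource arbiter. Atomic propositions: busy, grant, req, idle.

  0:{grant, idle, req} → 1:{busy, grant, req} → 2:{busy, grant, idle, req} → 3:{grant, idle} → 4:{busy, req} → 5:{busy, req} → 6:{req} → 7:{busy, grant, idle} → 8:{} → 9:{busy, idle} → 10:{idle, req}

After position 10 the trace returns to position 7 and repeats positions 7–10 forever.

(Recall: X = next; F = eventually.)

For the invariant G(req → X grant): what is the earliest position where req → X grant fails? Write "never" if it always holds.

Check req → X grant at each position in order: 0 ✓, 1 ✓, 2 ✓, 3 ✓.
At position 4 the labels are {busy, req} and the next position 5 has {busy, req}, so req → X grant is false there. This is the first violation.

4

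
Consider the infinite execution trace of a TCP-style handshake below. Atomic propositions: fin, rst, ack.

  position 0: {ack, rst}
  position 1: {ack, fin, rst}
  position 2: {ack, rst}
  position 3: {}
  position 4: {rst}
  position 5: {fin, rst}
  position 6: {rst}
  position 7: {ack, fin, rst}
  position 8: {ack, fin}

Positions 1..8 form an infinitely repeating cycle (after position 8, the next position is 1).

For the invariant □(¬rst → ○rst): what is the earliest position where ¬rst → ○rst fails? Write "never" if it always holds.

¬rst → ○rst holds at every position 0..8, and those are all the positions the trace ever visits, so the invariant □(¬rst → ○rst) is never violated.

never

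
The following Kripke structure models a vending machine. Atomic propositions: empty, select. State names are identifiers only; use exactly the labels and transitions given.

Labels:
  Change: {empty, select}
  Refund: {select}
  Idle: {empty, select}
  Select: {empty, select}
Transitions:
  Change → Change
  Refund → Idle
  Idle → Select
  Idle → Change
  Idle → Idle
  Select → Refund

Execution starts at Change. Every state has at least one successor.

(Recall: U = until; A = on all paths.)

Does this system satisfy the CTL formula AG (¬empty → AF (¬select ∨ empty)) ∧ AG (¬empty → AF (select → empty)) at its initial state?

Satisfied

States satisfying ¬empty → AF (¬select ∨ empty): {Change, Refund, Idle, Select}.
States satisfying AG (¬empty → AF (¬select ∨ empty)): {Change, Refund, Idle, Select}.
States satisfying ¬empty → AF (select → empty): {Change, Refund, Idle, Select}.
States satisfying AG (¬empty → AF (select → empty)): {Change, Refund, Idle, Select}.
States satisfying AG (¬empty → AF (¬select ∨ empty)) ∧ AG (¬empty → AF (select → empty)): {Change, Refund, Idle, Select}.
Change ∈ Sat(AG (¬empty → AF (¬select ∨ empty)) ∧ AG (¬empty → AF (select → empty))).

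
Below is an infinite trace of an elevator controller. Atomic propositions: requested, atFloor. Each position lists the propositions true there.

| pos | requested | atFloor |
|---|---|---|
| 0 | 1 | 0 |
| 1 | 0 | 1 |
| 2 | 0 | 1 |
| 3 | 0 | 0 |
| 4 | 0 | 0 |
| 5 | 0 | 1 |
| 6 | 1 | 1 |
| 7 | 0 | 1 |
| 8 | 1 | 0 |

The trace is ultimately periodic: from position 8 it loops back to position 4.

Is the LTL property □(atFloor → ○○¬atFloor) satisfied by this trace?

atFloor → ○○¬atFloor must hold at every position from 0 onward. It fails at position 5, so □(atFloor → ○○¬atFloor) is false.
Positions where atFloor holds: 1, 2, 5, 6, 7.
Check ○○¬atFloor at each: 1→ok, 2→ok, 5→fails, 6→ok, 7→ok.

Does not hold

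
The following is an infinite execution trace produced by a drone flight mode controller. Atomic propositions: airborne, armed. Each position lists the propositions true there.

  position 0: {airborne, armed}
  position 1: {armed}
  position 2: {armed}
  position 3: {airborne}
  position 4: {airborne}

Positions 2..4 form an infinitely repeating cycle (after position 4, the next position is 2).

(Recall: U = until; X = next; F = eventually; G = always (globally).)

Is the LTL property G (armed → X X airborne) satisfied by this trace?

No

armed → X X airborne must hold at every position from 0 onward. It fails at position 0, so G (armed → X X airborne) is false.
Positions where armed holds: 0, 1, 2.
Check X X airborne at each: 0→fails, 1→ok, 2→ok.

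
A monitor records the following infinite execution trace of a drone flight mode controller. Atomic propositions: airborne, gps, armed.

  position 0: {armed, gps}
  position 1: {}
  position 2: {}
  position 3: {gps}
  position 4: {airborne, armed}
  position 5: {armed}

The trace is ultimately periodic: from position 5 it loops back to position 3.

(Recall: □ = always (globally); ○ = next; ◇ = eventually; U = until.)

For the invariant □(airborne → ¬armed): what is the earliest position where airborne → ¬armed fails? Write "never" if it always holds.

Check airborne → ¬armed at each position in order: 0 ✓, 1 ✓, 2 ✓, 3 ✓.
At position 4 the labels are {airborne, armed}, so airborne → ¬armed is false there. This is the first violation.

4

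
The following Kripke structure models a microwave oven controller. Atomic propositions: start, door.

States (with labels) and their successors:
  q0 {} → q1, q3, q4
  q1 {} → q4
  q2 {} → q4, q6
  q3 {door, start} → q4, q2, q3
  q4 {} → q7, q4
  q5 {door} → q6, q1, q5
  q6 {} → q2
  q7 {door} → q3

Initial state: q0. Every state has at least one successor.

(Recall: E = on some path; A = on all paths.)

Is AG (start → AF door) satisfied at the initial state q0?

States satisfying start → AF door: {q0, q1, q2, q3, q4, q5, q6, q7}.
States satisfying AG (start → AF door): {q0, q1, q2, q3, q4, q5, q6, q7}.
Every state reachable from q0 satisfies start → AF door.
q0 ∈ Sat(AG (start → AF door)).

Holds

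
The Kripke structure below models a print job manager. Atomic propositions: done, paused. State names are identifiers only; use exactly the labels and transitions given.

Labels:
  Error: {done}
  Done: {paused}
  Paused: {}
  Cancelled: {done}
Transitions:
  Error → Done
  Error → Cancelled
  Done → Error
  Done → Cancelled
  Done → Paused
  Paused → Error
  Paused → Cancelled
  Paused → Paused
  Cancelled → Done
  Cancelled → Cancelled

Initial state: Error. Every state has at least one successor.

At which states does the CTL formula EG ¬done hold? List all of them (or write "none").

{Done, Paused}

States satisfying ¬done: {Done, Paused}.
States satisfying EG ¬done: {Done, Paused}.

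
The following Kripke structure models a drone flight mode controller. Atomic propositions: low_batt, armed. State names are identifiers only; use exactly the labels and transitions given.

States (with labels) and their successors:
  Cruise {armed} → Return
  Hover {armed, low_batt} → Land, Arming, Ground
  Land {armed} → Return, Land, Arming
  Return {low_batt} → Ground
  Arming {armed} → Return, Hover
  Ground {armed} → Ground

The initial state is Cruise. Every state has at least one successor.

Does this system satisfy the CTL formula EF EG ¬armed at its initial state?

States satisfying EG ¬armed: ∅.
States satisfying EF EG ¬armed: ∅.
No suitable path/successor from Cruise witnesses the formula.
Cruise ∉ Sat(EF EG ¬armed).

Does not hold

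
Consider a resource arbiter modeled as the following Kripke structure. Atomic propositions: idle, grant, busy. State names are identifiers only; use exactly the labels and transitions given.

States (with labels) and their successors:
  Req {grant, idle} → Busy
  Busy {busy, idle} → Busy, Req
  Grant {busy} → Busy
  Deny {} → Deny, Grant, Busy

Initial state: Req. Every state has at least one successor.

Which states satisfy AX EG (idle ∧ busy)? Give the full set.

{Req, Grant}

States satisfying EG (idle ∧ busy): {Busy}.
States satisfying AX EG (idle ∧ busy): {Req, Grant}.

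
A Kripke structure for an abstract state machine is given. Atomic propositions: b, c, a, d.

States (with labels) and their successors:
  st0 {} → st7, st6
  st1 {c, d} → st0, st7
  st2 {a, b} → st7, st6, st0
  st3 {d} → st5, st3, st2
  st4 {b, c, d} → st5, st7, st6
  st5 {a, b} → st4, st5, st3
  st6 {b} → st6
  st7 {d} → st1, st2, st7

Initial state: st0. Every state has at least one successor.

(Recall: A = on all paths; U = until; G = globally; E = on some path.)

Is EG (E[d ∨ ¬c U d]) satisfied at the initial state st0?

States satisfying E[d ∨ ¬c U d]: {st0, st1, st2, st3, st4, st5, st7}.
States satisfying EG (E[d ∨ ¬c U d]): {st0, st1, st2, st3, st4, st5, st7}.
st0 ∈ Sat(EG (E[d ∨ ¬c U d])).

Yes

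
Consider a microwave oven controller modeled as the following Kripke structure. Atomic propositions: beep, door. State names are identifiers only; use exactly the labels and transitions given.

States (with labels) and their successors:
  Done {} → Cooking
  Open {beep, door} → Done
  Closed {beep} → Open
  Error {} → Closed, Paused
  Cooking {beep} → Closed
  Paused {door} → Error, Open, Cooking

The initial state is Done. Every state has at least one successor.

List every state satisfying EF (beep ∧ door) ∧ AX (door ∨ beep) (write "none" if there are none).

States satisfying beep ∧ door: {Open}.
States satisfying EF (beep ∧ door): {Done, Open, Closed, Error, Cooking, Paused}.
States satisfying door ∨ beep: {Open, Closed, Cooking, Paused}.
States satisfying AX (door ∨ beep): {Done, Closed, Error, Cooking}.
States satisfying EF (beep ∧ door) ∧ AX (door ∨ beep): {Done, Closed, Error, Cooking}.

{Done, Closed, Error, Cooking}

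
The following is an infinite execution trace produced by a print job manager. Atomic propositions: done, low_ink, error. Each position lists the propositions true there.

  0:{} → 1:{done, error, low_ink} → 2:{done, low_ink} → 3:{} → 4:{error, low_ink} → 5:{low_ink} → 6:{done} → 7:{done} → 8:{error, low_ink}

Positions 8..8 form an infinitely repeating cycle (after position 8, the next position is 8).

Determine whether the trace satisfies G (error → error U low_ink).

Yes

error → error U low_ink holds at every position 0..8, and those are all positions ever visited, so G (error → error U low_ink) holds.
Positions where error holds: 1, 4, 8.
Check error U low_ink at each: 1→ok, 4→ok, 8→ok.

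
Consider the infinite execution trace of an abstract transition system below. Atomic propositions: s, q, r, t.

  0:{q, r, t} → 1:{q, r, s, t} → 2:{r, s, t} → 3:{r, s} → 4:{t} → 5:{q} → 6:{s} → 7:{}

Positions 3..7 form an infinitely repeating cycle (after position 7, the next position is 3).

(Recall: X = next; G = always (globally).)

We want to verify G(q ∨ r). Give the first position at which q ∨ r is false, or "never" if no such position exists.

4

Check q ∨ r at each position in order: 0 ✓, 1 ✓, 2 ✓, 3 ✓.
At position 4 the labels are {t}, so q ∨ r is false there. This is the first violation.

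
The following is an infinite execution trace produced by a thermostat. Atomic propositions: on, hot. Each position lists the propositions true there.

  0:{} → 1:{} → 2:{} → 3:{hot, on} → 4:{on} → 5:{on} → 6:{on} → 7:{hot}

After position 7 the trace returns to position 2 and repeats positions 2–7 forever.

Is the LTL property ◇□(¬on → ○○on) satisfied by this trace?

□(¬on → ○○on) holds at position 1, which is reachable from 0, so ◇□(¬on → ○○on) holds.

Yes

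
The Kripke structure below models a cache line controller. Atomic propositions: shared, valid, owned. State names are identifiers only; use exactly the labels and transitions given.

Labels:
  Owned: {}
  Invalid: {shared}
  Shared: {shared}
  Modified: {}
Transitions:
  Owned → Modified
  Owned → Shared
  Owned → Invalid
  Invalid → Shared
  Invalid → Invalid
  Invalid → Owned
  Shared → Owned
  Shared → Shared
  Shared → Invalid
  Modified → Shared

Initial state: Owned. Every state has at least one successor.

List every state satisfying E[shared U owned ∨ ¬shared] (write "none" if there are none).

States satisfying shared: {Invalid, Shared}.
States satisfying owned ∨ ¬shared: {Owned, Modified}.
States satisfying E[shared U owned ∨ ¬shared]: {Owned, Invalid, Shared, Modified}.

{Owned, Invalid, Shared, Modified}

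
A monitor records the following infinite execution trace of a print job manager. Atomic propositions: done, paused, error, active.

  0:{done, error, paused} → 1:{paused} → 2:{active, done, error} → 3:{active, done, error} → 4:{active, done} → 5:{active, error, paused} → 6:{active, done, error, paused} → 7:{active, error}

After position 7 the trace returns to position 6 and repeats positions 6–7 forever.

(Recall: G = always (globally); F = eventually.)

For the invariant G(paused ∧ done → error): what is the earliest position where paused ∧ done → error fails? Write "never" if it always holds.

paused ∧ done → error holds at every position 0..7, and those are all the positions the trace ever visits, so the invariant G(paused ∧ done → error) is never violated.

never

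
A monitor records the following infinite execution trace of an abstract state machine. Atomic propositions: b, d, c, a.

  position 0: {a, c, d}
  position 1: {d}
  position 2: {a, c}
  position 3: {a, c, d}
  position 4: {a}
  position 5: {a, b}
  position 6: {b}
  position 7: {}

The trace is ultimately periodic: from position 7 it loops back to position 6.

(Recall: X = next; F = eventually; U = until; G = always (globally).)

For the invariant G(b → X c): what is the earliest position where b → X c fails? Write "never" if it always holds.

5

Check b → X c at each position in order: 0 ✓, 1 ✓, 2 ✓, 3 ✓, 4 ✓.
At position 5 the labels are {a, b} and the next position 6 has {b}, so b → X c is false there. This is the first violation.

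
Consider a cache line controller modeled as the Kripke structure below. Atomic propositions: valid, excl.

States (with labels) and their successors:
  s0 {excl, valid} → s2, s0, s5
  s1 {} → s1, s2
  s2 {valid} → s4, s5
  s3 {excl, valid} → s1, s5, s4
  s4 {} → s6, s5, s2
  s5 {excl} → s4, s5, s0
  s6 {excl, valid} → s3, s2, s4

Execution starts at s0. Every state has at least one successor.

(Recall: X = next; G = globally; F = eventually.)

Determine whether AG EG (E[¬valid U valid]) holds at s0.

Holds

States satisfying EG (E[¬valid U valid]): {s0, s1, s2, s3, s4, s5, s6}.
States satisfying AG EG (E[¬valid U valid]): {s0, s1, s2, s3, s4, s5, s6}.
Every state reachable from s0 satisfies EG (E[¬valid U valid]).
s0 ∈ Sat(AG EG (E[¬valid U valid])).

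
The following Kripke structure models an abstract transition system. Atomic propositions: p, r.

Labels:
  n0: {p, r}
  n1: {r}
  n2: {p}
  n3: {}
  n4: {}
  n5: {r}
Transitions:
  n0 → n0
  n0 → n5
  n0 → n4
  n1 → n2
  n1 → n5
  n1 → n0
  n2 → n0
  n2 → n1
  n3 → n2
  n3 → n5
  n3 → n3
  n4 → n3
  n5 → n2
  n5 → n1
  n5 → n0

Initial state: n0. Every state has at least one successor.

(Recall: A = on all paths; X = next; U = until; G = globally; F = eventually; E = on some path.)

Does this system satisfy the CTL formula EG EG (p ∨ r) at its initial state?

States satisfying EG (p ∨ r): {n0, n1, n2, n5}.
States satisfying EG EG (p ∨ r): {n0, n1, n2, n5}.
n0 ∈ Sat(EG EG (p ∨ r)).

Satisfied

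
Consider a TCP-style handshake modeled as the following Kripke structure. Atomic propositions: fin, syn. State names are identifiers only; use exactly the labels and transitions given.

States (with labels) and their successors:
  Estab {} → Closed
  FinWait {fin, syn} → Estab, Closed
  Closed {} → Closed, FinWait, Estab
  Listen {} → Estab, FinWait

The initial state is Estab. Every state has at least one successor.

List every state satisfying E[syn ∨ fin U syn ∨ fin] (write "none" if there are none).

States satisfying syn ∨ fin: {FinWait}.
States satisfying E[syn ∨ fin U syn ∨ fin]: {FinWait}.

{FinWait}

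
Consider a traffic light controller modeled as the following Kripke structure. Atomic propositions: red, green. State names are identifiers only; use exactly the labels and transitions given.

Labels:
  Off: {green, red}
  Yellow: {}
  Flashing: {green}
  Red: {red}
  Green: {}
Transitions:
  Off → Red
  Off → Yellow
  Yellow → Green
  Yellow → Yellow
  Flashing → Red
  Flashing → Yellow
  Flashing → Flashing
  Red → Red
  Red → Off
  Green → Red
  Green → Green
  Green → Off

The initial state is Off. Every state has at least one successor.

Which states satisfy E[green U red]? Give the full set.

{Off, Flashing, Red}

States satisfying green: {Off, Flashing}.
States satisfying red: {Off, Red}.
States satisfying E[green U red]: {Off, Flashing, Red}.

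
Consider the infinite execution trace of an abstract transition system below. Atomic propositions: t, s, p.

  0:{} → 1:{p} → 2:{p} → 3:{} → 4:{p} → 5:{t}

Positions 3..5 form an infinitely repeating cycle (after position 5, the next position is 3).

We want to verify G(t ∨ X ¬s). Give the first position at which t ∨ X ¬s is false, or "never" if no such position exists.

t ∨ X ¬s holds at every position 0..5, and those are all the positions the trace ever visits, so the invariant G(t ∨ X ¬s) is never violated.

never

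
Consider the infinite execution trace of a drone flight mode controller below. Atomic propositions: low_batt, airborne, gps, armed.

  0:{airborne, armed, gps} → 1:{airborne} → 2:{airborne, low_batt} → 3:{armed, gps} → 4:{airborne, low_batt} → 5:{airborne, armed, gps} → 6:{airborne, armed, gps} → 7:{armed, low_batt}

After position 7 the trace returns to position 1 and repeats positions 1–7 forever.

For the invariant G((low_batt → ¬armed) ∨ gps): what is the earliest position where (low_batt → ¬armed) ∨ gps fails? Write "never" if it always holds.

Check (low_batt → ¬armed) ∨ gps at each position in order: 0 ✓, 1 ✓, 2 ✓, 3 ✓, 4 ✓, 5 ✓, 6 ✓.
At position 7 the labels are {armed, low_batt}, so (low_batt → ¬armed) ∨ gps is false there. This is the first violation.

7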